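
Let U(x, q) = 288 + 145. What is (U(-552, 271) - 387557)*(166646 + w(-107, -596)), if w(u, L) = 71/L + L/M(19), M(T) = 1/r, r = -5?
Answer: -9784271176525/149 ≈ -6.5666e+10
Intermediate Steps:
U(x, q) = 433
M(T) = -1/5 (M(T) = 1/(-5) = -1/5)
w(u, L) = -5*L + 71/L (w(u, L) = 71/L + L/(-1/5) = 71/L + L*(-5) = 71/L - 5*L = -5*L + 71/L)
(U(-552, 271) - 387557)*(166646 + w(-107, -596)) = (433 - 387557)*(166646 + (-5*(-596) + 71/(-596))) = -387124*(166646 + (2980 + 71*(-1/596))) = -387124*(166646 + (2980 - 71/596)) = -387124*(166646 + 1776009/596) = -387124*101097025/596 = -9784271176525/149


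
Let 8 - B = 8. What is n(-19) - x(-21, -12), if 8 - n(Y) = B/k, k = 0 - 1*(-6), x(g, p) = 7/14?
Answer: 15/2 ≈ 7.5000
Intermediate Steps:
B = 0 (B = 8 - 1*8 = 8 - 8 = 0)
x(g, p) = ½ (x(g, p) = 7*(1/14) = ½)
k = 6 (k = 0 + 6 = 6)
n(Y) = 8 (n(Y) = 8 - 0/6 = 8 - 1*0 = 8 + 0 = 8)
n(-19) - x(-21, -12) = 8 - 1*½ = 8 - ½ = 15/2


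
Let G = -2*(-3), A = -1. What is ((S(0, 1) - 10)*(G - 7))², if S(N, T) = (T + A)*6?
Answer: 100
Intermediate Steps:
S(N, T) = -6 + 6*T (S(N, T) = (T - 1)*6 = (-1 + T)*6 = -6 + 6*T)
G = 6
((S(0, 1) - 10)*(G - 7))² = (((-6 + 6*1) - 10)*(6 - 7))² = (((-6 + 6) - 10)*(-1))² = ((0 - 10)*(-1))² = (-10*(-1))² = 10² = 100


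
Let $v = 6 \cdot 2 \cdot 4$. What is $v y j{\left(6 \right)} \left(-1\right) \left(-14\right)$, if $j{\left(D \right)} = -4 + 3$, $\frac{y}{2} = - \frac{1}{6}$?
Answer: $224$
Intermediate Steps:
$y = - \frac{1}{3}$ ($y = 2 \left(- \frac{1}{6}\right) = - \frac{1}{3} \approx -0.33333$)
$j{\left(D \right)} = -1$
$v = 48$ ($v = 12 \cdot 4 = 48$)
$v y j{\left(6 \right)} \left(-1\right) \left(-14\right) = 48 \left(- \frac{1}{3}\right) \left(-1\right) \left(-1\right) \left(-14\right) = 48 \cdot \frac{1}{3} \left(-1\right) \left(-14\right) = 48 \left(- \frac{1}{3}\right) \left(-14\right) = \left(-16\right) \left(-14\right) = 224$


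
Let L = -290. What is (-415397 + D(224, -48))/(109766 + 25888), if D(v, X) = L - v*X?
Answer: -404935/135654 ≈ -2.9851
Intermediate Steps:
D(v, X) = -290 - X*v (D(v, X) = -290 - v*X = -290 - X*v)
(-415397 + D(224, -48))/(109766 + 25888) = (-415397 + (-290 - 1*(-48)*224))/(109766 + 25888) = (-415397 + (-290 + 10752))/135654 = (-415397 + 10462)*(1/135654) = -404935*1/135654 = -404935/135654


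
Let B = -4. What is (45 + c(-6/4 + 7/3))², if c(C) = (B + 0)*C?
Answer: 15625/9 ≈ 1736.1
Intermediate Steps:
c(C) = -4*C (c(C) = (-4 + 0)*C = -4*C)
(45 + c(-6/4 + 7/3))² = (45 - 4*(-6/4 + 7/3))² = (45 - 4*(-6*¼ + 7*(⅓)))² = (45 - 4*(-3/2 + 7/3))² = (45 - 4*⅚)² = (45 - 10/3)² = (125/3)² = 15625/9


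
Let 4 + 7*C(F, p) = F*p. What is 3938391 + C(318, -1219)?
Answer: 3883013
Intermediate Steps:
C(F, p) = -4/7 + F*p/7 (C(F, p) = -4/7 + (F*p)/7 = -4/7 + F*p/7)
3938391 + C(318, -1219) = 3938391 + (-4/7 + (⅐)*318*(-1219)) = 3938391 + (-4/7 - 387642/7) = 3938391 - 55378 = 3883013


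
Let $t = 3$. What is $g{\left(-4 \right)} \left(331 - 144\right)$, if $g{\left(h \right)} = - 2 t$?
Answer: $-1122$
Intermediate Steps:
$g{\left(h \right)} = -6$ ($g{\left(h \right)} = \left(-2\right) 3 = -6$)
$g{\left(-4 \right)} \left(331 - 144\right) = - 6 \left(331 - 144\right) = \left(-6\right) 187 = -1122$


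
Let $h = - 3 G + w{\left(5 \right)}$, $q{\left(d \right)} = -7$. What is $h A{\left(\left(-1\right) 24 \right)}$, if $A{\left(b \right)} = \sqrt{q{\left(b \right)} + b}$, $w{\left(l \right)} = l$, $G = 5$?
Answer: $- 10 i \sqrt{31} \approx - 55.678 i$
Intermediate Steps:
$A{\left(b \right)} = \sqrt{-7 + b}$
$h = -10$ ($h = \left(-3\right) 5 + 5 = -15 + 5 = -10$)
$h A{\left(\left(-1\right) 24 \right)} = - 10 \sqrt{-7 - 24} = - 10 \sqrt{-31} = - 10 i \sqrt{31}$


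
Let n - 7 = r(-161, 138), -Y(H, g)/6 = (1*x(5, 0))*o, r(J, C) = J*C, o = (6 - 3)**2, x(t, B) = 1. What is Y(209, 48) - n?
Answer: 22157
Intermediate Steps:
o = 9 (o = 3**2 = 9)
r(J, C) = C*J
Y(H, g) = -54 (Y(H, g) = -6*1*1*9 = -6*9 = -54)
n = -22211 (n = 7 + 138*(-161) = 7 - 22218 = -22211)
Y(209, 48) - n = -54 - 1*(-22211) = -54 + 22211 = 22157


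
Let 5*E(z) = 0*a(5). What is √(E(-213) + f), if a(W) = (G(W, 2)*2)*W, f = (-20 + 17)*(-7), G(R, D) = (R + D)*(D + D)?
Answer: √21 ≈ 4.5826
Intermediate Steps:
G(R, D) = 2*D*(D + R) (G(R, D) = (D + R)*(2*D) = 2*D*(D + R))
f = 21 (f = -3*(-7) = 21)
a(W) = W*(16 + 8*W) (a(W) = ((2*2*(2 + W))*2)*W = ((8 + 4*W)*2)*W = (16 + 8*W)*W = W*(16 + 8*W))
E(z) = 0 (E(z) = (0*(8*5*(2 + 5)))/5 = (0*(8*5*7))/5 = (0*280)/5 = (⅕)*0 = 0)
√(E(-213) + f) = √(0 + 21) = √21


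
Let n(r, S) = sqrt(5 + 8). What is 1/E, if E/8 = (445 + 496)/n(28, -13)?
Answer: sqrt(13)/7528 ≈ 0.00047895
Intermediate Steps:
n(r, S) = sqrt(13)
E = 7528*sqrt(13)/13 (E = 8*((445 + 496)/(sqrt(13))) = 8*(941*(sqrt(13)/13)) = 8*(941*sqrt(13)/13) = 7528*sqrt(13)/13 ≈ 2087.9)
1/E = 1/(7528*sqrt(13)/13) = sqrt(13)/7528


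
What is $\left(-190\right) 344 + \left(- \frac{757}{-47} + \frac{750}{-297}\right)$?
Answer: $- \frac{304056887}{4653} \approx -65346.0$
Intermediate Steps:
$\left(-190\right) 344 + \left(- \frac{757}{-47} + \frac{750}{-297}\right) = -65360 + \left(\left(-757\right) \left(- \frac{1}{47}\right) + 750 \left(- \frac{1}{297}\right)\right) = -65360 + \left(\frac{757}{47} - \frac{250}{99}\right) = -65360 + \frac{63193}{4653} = - \frac{304056887}{4653}$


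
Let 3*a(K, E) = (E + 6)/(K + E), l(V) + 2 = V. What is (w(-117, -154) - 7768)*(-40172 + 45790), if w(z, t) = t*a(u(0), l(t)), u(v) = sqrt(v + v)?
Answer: -1712798986/39 ≈ -4.3918e+7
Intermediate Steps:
u(v) = sqrt(2)*sqrt(v) (u(v) = sqrt(2*v) = sqrt(2)*sqrt(v))
l(V) = -2 + V
a(K, E) = (6 + E)/(3*(E + K)) (a(K, E) = ((E + 6)/(K + E))/3 = ((6 + E)/(E + K))/3 = (6 + E)/(3*(E + K)))
w(z, t) = t*(4/3 + t/3)/(-2 + t) (w(z, t) = t*((2 + (-2 + t)/3)/((-2 + t) + sqrt(2)*sqrt(0))) = t*((2 + (-2/3 + t/3))/((-2 + t) + sqrt(2)*0)) = t*((4/3 + t/3)/((-2 + t) + 0)) = t*((4/3 + t/3)/(-2 + t)) = t*(4/3 + t/3)/(-2 + t))
(w(-117, -154) - 7768)*(-40172 + 45790) = ((1/3)*(-154)*(4 - 154)/(-2 - 154) - 7768)*(-40172 + 45790) = ((1/3)*(-154)*(-150)/(-156) - 7768)*5618 = ((1/3)*(-154)*(-1/156)*(-150) - 7768)*5618 = (-1925/39 - 7768)*5618 = -304877/39*5618 = -1712798986/39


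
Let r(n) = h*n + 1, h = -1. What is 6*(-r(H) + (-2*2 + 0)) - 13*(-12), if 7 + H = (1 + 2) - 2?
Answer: 90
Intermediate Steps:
H = -6 (H = -7 + ((1 + 2) - 2) = -7 + (3 - 2) = -7 + 1 = -6)
r(n) = 1 - n (r(n) = -n + 1 = 1 - n)
6*(-r(H) + (-2*2 + 0)) - 13*(-12) = 6*(-(1 - 1*(-6)) + (-2*2 + 0)) - 13*(-12) = 6*(-(1 + 6) + (-4 + 0)) + 156 = 6*(-1*7 - 4) + 156 = 6*(-7 - 4) + 156 = 6*(-11) + 156 = -66 + 156 = 90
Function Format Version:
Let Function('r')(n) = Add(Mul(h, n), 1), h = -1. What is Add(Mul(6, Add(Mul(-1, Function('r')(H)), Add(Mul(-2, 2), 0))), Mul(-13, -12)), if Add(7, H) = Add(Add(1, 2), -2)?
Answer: 90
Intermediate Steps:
H = -6 (H = Add(-7, Add(Add(1, 2), -2)) = Add(-7, Add(3, -2)) = Add(-7, 1) = -6)
Function('r')(n) = Add(1, Mul(-1, n)) (Function('r')(n) = Add(Mul(-1, n), 1) = Add(1, Mul(-1, n)))
Add(Mul(6, Add(Mul(-1, Function('r')(H)), Add(Mul(-2, 2), 0))), Mul(-13, -12)) = Add(Mul(6, Add(Mul(-1, Add(1, Mul(-1, -6))), Add(Mul(-2, 2), 0))), Mul(-13, -12)) = Add(Mul(6, Add(Mul(-1, Add(1, 6)), Add(-4, 0))), 156) = Add(Mul(6, Add(Mul(-1, 7), -4)), 156) = Add(Mul(6, Add(-7, -4)), 156) = Add(Mul(6, -11), 156) = Add(-66, 156) = 90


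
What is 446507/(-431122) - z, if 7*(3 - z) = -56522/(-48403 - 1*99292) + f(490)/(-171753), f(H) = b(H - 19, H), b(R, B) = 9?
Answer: -14512549921893583/3645432451541290 ≈ -3.9810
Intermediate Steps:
f(H) = 9
z = 24904845344/8455686445 (z = 3 - (-56522/(-48403 - 1*99292) + 9/(-171753))/7 = 3 - (-56522/(-48403 - 99292) + 9*(-1/171753))/7 = 3 - (-56522/(-147695) - 3/57251)/7 = 3 - (-56522*(-1/147695) - 3/57251)/7 = 3 - (56522/147695 - 3/57251)/7 = 3 - ⅐*3235497937/8455686445 = 3 - 462213991/8455686445 = 24904845344/8455686445 ≈ 2.9453)
446507/(-431122) - z = 446507/(-431122) - 1*24904845344/8455686445 = 446507*(-1/431122) - 24904845344/8455686445 = -446507/431122 - 24904845344/8455686445 = -14512549921893583/3645432451541290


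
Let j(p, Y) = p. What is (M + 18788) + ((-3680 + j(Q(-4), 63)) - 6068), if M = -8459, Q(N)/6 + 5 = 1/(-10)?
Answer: 2752/5 ≈ 550.40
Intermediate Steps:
Q(N) = -153/5 (Q(N) = -30 + 6/(-10) = -30 + 6*(-⅒) = -30 - ⅗ = -153/5)
(M + 18788) + ((-3680 + j(Q(-4), 63)) - 6068) = (-8459 + 18788) + ((-3680 - 153/5) - 6068) = 10329 + (-18553/5 - 6068) = 10329 - 48893/5 = 2752/5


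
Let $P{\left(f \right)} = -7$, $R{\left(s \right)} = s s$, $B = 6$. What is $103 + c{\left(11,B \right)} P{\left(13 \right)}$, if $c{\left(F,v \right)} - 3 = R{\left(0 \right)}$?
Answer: $82$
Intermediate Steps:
$R{\left(s \right)} = s^{2}$
$c{\left(F,v \right)} = 3$ ($c{\left(F,v \right)} = 3 + 0^{2} = 3 + 0 = 3$)
$103 + c{\left(11,B \right)} P{\left(13 \right)} = 103 + 3 \left(-7\right) = 103 - 21 = 82$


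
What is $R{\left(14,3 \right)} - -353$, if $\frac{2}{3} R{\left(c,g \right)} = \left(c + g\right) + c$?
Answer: $\frac{799}{2} \approx 399.5$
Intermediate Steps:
$R{\left(c,g \right)} = 3 c + \frac{3 g}{2}$ ($R{\left(c,g \right)} = \frac{3 \left(\left(c + g\right) + c\right)}{2} = \frac{3 \left(g + 2 c\right)}{2} = 3 c + \frac{3 g}{2}$)
$R{\left(14,3 \right)} - -353 = \left(3 \cdot 14 + \frac{3}{2} \cdot 3\right) - -353 = \left(42 + \frac{9}{2}\right) + 353 = \frac{93}{2} + 353 = \frac{799}{2}$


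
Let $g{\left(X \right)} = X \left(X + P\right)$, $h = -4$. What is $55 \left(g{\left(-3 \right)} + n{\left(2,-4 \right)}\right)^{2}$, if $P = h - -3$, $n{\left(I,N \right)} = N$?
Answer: $3520$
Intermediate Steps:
$P = -1$ ($P = -4 - -3 = -4 + 3 = -1$)
$g{\left(X \right)} = X \left(-1 + X\right)$ ($g{\left(X \right)} = X \left(X - 1\right) = X \left(-1 + X\right)$)
$55 \left(g{\left(-3 \right)} + n{\left(2,-4 \right)}\right)^{2} = 55 \left(- 3 \left(-1 - 3\right) - 4\right)^{2} = 55 \left(\left(-3\right) \left(-4\right) - 4\right)^{2} = 55 \left(12 - 4\right)^{2} = 55 \cdot 8^{2} = 55 \cdot 64 = 3520$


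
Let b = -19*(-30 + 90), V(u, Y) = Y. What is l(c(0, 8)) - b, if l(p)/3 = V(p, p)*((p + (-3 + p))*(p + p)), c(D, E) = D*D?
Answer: 1140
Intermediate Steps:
c(D, E) = D²
l(p) = 6*p²*(-3 + 2*p) (l(p) = 3*(p*((p + (-3 + p))*(p + p))) = 3*(p*((-3 + 2*p)*(2*p))) = 3*(p*(2*p*(-3 + 2*p))) = 3*(2*p²*(-3 + 2*p)) = 6*p²*(-3 + 2*p))
b = -1140 (b = -19*60 = -1140)
l(c(0, 8)) - b = (0²)²*(-18 + 12*0²) - 1*(-1140) = 0²*(-18 + 12*0) + 1140 = 0*(-18 + 0) + 1140 = 0*(-18) + 1140 = 0 + 1140 = 1140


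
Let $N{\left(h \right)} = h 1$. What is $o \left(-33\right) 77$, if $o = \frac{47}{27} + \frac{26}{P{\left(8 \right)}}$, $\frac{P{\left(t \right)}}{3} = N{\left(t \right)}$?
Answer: $- \frac{258335}{36} \approx -7176.0$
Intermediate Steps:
$N{\left(h \right)} = h$
$P{\left(t \right)} = 3 t$
$o = \frac{305}{108}$ ($o = \frac{47}{27} + \frac{26}{3 \cdot 8} = 47 \cdot \frac{1}{27} + \frac{26}{24} = \frac{47}{27} + 26 \cdot \frac{1}{24} = \frac{47}{27} + \frac{13}{12} = \frac{305}{108} \approx 2.8241$)
$o \left(-33\right) 77 = \frac{305}{108} \left(-33\right) 77 = \left(- \frac{3355}{36}\right) 77 = - \frac{258335}{36}$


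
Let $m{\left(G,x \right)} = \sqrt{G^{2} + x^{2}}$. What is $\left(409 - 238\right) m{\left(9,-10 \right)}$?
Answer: $171 \sqrt{181} \approx 2300.6$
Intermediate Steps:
$\left(409 - 238\right) m{\left(9,-10 \right)} = \left(409 - 238\right) \sqrt{9^{2} + \left(-10\right)^{2}} = 171 \sqrt{81 + 100} = 171 \sqrt{181}$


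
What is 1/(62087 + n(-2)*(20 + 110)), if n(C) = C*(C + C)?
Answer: 1/63127 ≈ 1.5841e-5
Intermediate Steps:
n(C) = 2*C² (n(C) = C*(2*C) = 2*C²)
1/(62087 + n(-2)*(20 + 110)) = 1/(62087 + (2*(-2)²)*(20 + 110)) = 1/(62087 + (2*4)*130) = 1/(62087 + 8*130) = 1/(62087 + 1040) = 1/63127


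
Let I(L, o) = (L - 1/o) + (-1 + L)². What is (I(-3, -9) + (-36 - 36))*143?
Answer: -75790/9 ≈ -8421.1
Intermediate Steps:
I(L, o) = L + (-1 + L)² - 1/o
(I(-3, -9) + (-36 - 36))*143 = ((-3 + (-1 - 3)² - 1/(-9)) + (-36 - 36))*143 = ((-3 + (-4)² - 1*(-⅑)) - 72)*143 = ((-3 + 16 + ⅑) - 72)*143 = (118/9 - 72)*143 = -530/9*143 = -75790/9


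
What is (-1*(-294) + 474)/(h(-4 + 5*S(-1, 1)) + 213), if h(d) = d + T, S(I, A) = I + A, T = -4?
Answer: 768/205 ≈ 3.7463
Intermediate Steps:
S(I, A) = A + I
h(d) = -4 + d (h(d) = d - 4 = -4 + d)
(-1*(-294) + 474)/(h(-4 + 5*S(-1, 1)) + 213) = (-1*(-294) + 474)/((-4 + (-4 + 5*(1 - 1))) + 213) = (294 + 474)/((-4 + (-4 + 5*0)) + 213) = 768/((-4 + (-4 + 0)) + 213) = 768/((-4 - 4) + 213) = 768/(-8 + 213) = 768/205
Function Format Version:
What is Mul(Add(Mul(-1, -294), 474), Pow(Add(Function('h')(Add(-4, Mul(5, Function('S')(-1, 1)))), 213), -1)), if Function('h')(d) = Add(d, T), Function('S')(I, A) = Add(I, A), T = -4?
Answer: Rational(768, 205) ≈ 3.7463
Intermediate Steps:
Function('S')(I, A) = Add(A, I)
Function('h')(d) = Add(-4, d) (Function('h')(d) = Add(d, -4) = Add(-4, d))
Mul(Add(Mul(-1, -294), 474), Pow(Add(Function('h')(Add(-4, Mul(5, Function('S')(-1, 1)))), 213), -1)) = Mul(Add(Mul(-1, -294), 474), Pow(Add(Add(-4, Add(-4, Mul(5, Add(1, -1)))), 213), -1)) = Mul(Add(294, 474), Pow(Add(Add(-4, Add(-4, Mul(5, 0))), 213), -1)) = Mul(768, Pow(Add(Add(-4, Add(-4, 0)), 213), -1)) = Mul(768, Pow(Add(Add(-4, -4), 213), -1)) = Mul(768, Pow(Add(-8, 213), -1)) = Mul(768, Pow(205, -1)) = Mul(768, Rational(1, 205)) = Rational(768, 205)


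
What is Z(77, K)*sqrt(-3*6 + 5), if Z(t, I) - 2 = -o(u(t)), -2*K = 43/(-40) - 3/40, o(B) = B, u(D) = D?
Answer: -75*I*sqrt(13) ≈ -270.42*I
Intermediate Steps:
K = 23/40 (K = -(43/(-40) - 3/40)/2 = -(43*(-1/40) - 3*1/40)/2 = -(-43/40 - 3/40)/2 = -1/2*(-23/20) = 23/40 ≈ 0.57500)
Z(t, I) = 2 - t
Z(77, K)*sqrt(-3*6 + 5) = (2 - 1*77)*sqrt(-3*6 + 5) = (2 - 77)*sqrt(-18 + 5) = -75*I*sqrt(13)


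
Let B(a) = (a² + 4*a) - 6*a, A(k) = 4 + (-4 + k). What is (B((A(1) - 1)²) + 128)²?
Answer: 16384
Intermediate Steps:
A(k) = k
B(a) = a² - 2*a
(B((A(1) - 1)²) + 128)² = ((1 - 1)²*(-2 + (1 - 1)²) + 128)² = (0²*(-2 + 0²) + 128)² = (0*(-2 + 0) + 128)² = (0*(-2) + 128)² = (0 + 128)² = 128² = 16384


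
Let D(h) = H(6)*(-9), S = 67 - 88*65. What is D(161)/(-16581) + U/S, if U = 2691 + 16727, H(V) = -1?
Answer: -107340245/31244131 ≈ -3.4355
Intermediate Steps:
S = -5653 (S = 67 - 5720 = -5653)
D(h) = 9 (D(h) = -1*(-9) = 9)
U = 19418
D(161)/(-16581) + U/S = 9/(-16581) + 19418/(-5653) = 9*(-1/16581) + 19418*(-1/5653) = -3/5527 - 19418/5653 = -107340245/31244131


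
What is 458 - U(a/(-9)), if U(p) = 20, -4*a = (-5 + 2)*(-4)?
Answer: 438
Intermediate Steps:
a = -3 (a = -(-5 + 2)*(-4)/4 = -(-3)*(-4)/4 = -¼*12 = -3)
458 - U(a/(-9)) = 458 - 1*20 = 458 - 20 = 438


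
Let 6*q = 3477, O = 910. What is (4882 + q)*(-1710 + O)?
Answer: -4369200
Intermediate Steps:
q = 1159/2 (q = (⅙)*3477 = 1159/2 ≈ 579.50)
(4882 + q)*(-1710 + O) = (4882 + 1159/2)*(-1710 + 910) = (10923/2)*(-800) = -4369200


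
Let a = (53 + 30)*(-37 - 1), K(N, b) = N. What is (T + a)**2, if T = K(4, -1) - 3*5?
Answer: 10017225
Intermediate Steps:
a = -3154 (a = 83*(-38) = -3154)
T = -11 (T = 4 - 3*5 = 4 - 15 = -11)
(T + a)**2 = (-11 - 3154)**2 = (-3165)**2 = 10017225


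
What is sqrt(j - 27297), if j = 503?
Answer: I*sqrt(26794) ≈ 163.69*I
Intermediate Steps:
sqrt(j - 27297) = sqrt(503 - 27297) = sqrt(-26794) = I*sqrt(26794)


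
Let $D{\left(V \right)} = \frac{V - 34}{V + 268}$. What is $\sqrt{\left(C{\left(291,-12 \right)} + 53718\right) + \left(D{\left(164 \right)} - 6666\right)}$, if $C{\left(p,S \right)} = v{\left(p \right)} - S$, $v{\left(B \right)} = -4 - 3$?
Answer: $\frac{\sqrt{60986262}}{36} \approx 216.93$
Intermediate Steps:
$v{\left(B \right)} = -7$
$D{\left(V \right)} = \frac{-34 + V}{268 + V}$
$C{\left(p,S \right)} = -7 - S$
$\sqrt{\left(C{\left(291,-12 \right)} + 53718\right) + \left(D{\left(164 \right)} - 6666\right)} = \sqrt{\left(\left(-7 - -12\right) + 53718\right) - \left(6666 - \frac{-34 + 164}{268 + 164}\right)} = \sqrt{\left(\left(-7 + 12\right) + 53718\right) - \left(6666 - \frac{1}{432} \cdot 130\right)} = \sqrt{\left(5 + 53718\right) + \left(\frac{1}{432} \cdot 130 - 6666\right)} = \sqrt{53723 + \left(\frac{65}{216} - 6666\right)} = \sqrt{53723 - \frac{1439791}{216}} = \sqrt{\frac{10164377}{216}} = \frac{\sqrt{60986262}}{36}$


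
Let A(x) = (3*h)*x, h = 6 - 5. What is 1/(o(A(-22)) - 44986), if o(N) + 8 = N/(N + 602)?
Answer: -268/12058425 ≈ -2.2225e-5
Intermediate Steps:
h = 1
A(x) = 3*x (A(x) = (3*1)*x = 3*x)
o(N) = -8 + N/(602 + N) (o(N) = -8 + N/(N + 602) = -8 + N/(602 + N))
1/(o(A(-22)) - 44986) = 1/(7*(-688 - 3*(-22))/(602 + 3*(-22)) - 44986) = 1/(7*(-688 - 1*(-66))/(602 - 66) - 44986) = 1/(7*(-688 + 66)/536 - 44986) = 1/(7*(1/536)*(-622) - 44986) = 1/(-2177/268 - 44986) = 1/(-12058425/268) = -268/12058425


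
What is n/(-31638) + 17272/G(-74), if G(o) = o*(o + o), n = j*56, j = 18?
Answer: 11154415/7218737 ≈ 1.5452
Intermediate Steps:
n = 1008 (n = 18*56 = 1008)
G(o) = 2*o**2 (G(o) = o*(2*o) = 2*o**2)
n/(-31638) + 17272/G(-74) = 1008/(-31638) + 17272/((2*(-74)**2)) = 1008*(-1/31638) + 17272/((2*5476)) = -168/5273 + 17272/10952 = -168/5273 + 17272*(1/10952) = -168/5273 + 2159/1369 = 11154415/7218737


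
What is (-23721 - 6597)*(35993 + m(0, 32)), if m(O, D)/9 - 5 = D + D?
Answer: -1110063252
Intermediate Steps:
m(O, D) = 45 + 18*D (m(O, D) = 45 + 9*(D + D) = 45 + 9*(2*D) = 45 + 18*D)
(-23721 - 6597)*(35993 + m(0, 32)) = (-23721 - 6597)*(35993 + (45 + 18*32)) = -30318*(35993 + (45 + 576)) = -30318*(35993 + 621) = -30318*36614 = -1110063252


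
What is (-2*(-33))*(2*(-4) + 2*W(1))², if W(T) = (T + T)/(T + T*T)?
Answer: 2376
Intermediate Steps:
W(T) = 2*T/(T + T²) (W(T) = (2*T)/(T + T²) = 2*T/(T + T²))
(-2*(-33))*(2*(-4) + 2*W(1))² = (-2*(-33))*(2*(-4) + 2*(2/(1 + 1)))² = 66*(-8 + 2*(2/2))² = 66*(-8 + 2*(2*(½)))² = 66*(-8 + 2*1)² = 66*(-8 + 2)² = 66*(-6)² = 66*36 = 2376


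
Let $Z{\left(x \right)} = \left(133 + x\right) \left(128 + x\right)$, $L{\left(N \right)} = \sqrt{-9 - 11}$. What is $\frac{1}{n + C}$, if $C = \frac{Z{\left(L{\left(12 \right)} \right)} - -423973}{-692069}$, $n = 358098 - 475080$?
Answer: $- \frac{1600855585843849}{187272308186697720647} + \frac{51608574 i \sqrt{5}}{936361540933488603235} \approx -8.5483 \cdot 10^{-6} + 1.2324 \cdot 10^{-13} i$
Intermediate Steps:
$L{\left(N \right)} = 2 i \sqrt{5}$ ($L{\left(N \right)} = \sqrt{-20} = 2 i \sqrt{5}$)
$Z{\left(x \right)} = \left(128 + x\right) \left(133 + x\right)$
$n = -116982$ ($n = 358098 - 475080 = -116982$)
$C = - \frac{440977}{692069} - \frac{522 i \sqrt{5}}{692069}$ ($C = \frac{\left(17024 + \left(2 i \sqrt{5}\right)^{2} + 261 \cdot 2 i \sqrt{5}\right) - -423973}{-692069} = \left(\left(17024 - 20 + 522 i \sqrt{5}\right) + 423973\right) \left(- \frac{1}{692069}\right) = \left(\left(17004 + 522 i \sqrt{5}\right) + 423973\right) \left(- \frac{1}{692069}\right) = \left(440977 + 522 i \sqrt{5}\right) \left(- \frac{1}{692069}\right) = - \frac{440977}{692069} - \frac{522 i \sqrt{5}}{692069} \approx -0.63719 - 0.0016866 i$)
$\frac{1}{n + C} = \frac{1}{-116982 - \left(\frac{440977}{692069} + \frac{522 i \sqrt{5}}{692069}\right)} = \frac{1}{- \frac{80960056735}{692069} - \frac{522 i \sqrt{5}}{692069}}$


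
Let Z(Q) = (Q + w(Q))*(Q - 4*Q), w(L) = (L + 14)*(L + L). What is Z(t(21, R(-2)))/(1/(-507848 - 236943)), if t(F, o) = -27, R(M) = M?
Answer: -40721447925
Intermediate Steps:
w(L) = 2*L*(14 + L) (w(L) = (14 + L)*(2*L) = 2*L*(14 + L))
Z(Q) = -3*Q*(Q + 2*Q*(14 + Q)) (Z(Q) = (Q + 2*Q*(14 + Q))*(Q - 4*Q) = (Q + 2*Q*(14 + Q))*(-3*Q) = -3*Q*(Q + 2*Q*(14 + Q)))
Z(t(21, R(-2)))/(1/(-507848 - 236943)) = ((-27)²*(-87 - 6*(-27)))/(1/(-507848 - 236943)) = (729*(-87 + 162))/(1/(-744791)) = (729*75)/(-1/744791) = 54675*(-744791) = -40721447925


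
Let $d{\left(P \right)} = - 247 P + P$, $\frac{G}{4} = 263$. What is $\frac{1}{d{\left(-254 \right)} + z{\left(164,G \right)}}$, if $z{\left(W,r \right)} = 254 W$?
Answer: $\frac{1}{104140} \approx 9.6025 \cdot 10^{-6}$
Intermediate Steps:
$G = 1052$ ($G = 4 \cdot 263 = 1052$)
$d{\left(P \right)} = - 246 P$
$\frac{1}{d{\left(-254 \right)} + z{\left(164,G \right)}} = \frac{1}{\left(-246\right) \left(-254\right) + 254 \cdot 164} = \frac{1}{62484 + 41656} = \frac{1}{104140}$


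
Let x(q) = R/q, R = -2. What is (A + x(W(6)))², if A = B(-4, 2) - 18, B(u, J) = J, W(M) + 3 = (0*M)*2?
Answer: 2116/9 ≈ 235.11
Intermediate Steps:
W(M) = -3 (W(M) = -3 + (0*M)*2 = -3 + 0*2 = -3 + 0 = -3)
A = -16 (A = 2 - 18 = -16)
x(q) = -2/q
(A + x(W(6)))² = (-16 - 2/(-3))² = (-16 - 2*(-⅓))² = (-16 + ⅔)² = (-46/3)² = 2116/9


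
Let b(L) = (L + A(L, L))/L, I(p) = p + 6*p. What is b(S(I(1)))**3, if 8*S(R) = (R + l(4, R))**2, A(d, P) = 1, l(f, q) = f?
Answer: 2146689/1771561 ≈ 1.2118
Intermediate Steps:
I(p) = 7*p
S(R) = (4 + R)**2/8 (S(R) = (R + 4)**2/8 = (4 + R)**2/8)
b(L) = (1 + L)/L (b(L) = (L + 1)/L = (1 + L)/L)
b(S(I(1)))**3 = ((1 + (4 + 7*1)**2/8)/(((4 + 7*1)**2/8)))**3 = ((1 + (4 + 7)**2/8)/(((4 + 7)**2/8)))**3 = ((1 + (1/8)*11**2)/(((1/8)*11**2)))**3 = ((1 + (1/8)*121)/(((1/8)*121)))**3 = ((1 + 121/8)/(121/8))**3 = ((8/121)*(129/8))**3 = (129/121)**3 = 2146689/1771561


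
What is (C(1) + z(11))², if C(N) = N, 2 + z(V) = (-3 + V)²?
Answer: 3969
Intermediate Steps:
z(V) = -2 + (-3 + V)²
(C(1) + z(11))² = (1 + (-2 + (-3 + 11)²))² = (1 + (-2 + 8²))² = (1 + (-2 + 64))² = (1 + 62)² = 63² = 3969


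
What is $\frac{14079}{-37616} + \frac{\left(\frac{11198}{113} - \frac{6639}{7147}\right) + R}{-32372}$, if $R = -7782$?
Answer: $- \frac{33663322116205}{245858018877968} \approx -0.13692$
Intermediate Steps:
$\frac{14079}{-37616} + \frac{\left(\frac{11198}{113} - \frac{6639}{7147}\right) + R}{-32372} = \frac{14079}{-37616} + \frac{\left(\frac{11198}{113} - \frac{6639}{7147}\right) - 7782}{-32372} = 14079 \left(- \frac{1}{37616}\right) + \left(\left(11198 \cdot \frac{1}{113} - \frac{6639}{7147}\right) - 7782\right) \left(- \frac{1}{32372}\right) = - \frac{14079}{37616} + \left(\left(\frac{11198}{113} - \frac{6639}{7147}\right) - 7782\right) \left(- \frac{1}{32372}\right) = - \frac{14079}{37616} + \left(\frac{79281899}{807611} - 7782\right) \left(- \frac{1}{32372}\right) = - \frac{14079}{37616} - - \frac{6205546903}{26143983292} = - \frac{14079}{37616} + \frac{6205546903}{26143983292} = - \frac{33663322116205}{245858018877968}$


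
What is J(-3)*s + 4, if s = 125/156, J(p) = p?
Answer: 83/52 ≈ 1.5962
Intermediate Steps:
s = 125/156 (s = 125*(1/156) = 125/156 ≈ 0.80128)
J(-3)*s + 4 = -3*125/156 + 4 = -125/52 + 4 = 83/52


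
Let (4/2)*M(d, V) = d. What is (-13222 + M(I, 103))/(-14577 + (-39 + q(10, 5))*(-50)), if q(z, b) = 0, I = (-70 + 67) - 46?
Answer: 8831/8418 ≈ 1.0491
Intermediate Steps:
I = -49 (I = -3 - 46 = -49)
M(d, V) = d/2
(-13222 + M(I, 103))/(-14577 + (-39 + q(10, 5))*(-50)) = (-13222 + (1/2)*(-49))/(-14577 + (-39 + 0)*(-50)) = (-13222 - 49/2)/(-14577 - 39*(-50)) = -26493/(2*(-14577 + 1950)) = -26493/2/(-12627) = -26493/2*(-1/12627) = 8831/8418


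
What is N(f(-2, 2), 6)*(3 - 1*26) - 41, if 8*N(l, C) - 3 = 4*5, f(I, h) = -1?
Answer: -857/8 ≈ -107.13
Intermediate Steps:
N(l, C) = 23/8 (N(l, C) = 3/8 + (4*5)/8 = 3/8 + (⅛)*20 = 3/8 + 5/2 = 23/8)
N(f(-2, 2), 6)*(3 - 1*26) - 41 = 23*(3 - 1*26)/8 - 41 = 23*(3 - 26)/8 - 41 = (23/8)*(-23) - 41 = -529/8 - 41 = -857/8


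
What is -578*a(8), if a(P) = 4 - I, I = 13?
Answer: 5202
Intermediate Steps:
a(P) = -9 (a(P) = 4 - 1*13 = 4 - 13 = -9)
-578*a(8) = -578*(-9) = 5202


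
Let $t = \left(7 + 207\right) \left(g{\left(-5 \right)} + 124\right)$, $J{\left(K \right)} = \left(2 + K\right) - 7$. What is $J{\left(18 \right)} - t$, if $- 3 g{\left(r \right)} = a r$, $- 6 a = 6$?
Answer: $- \frac{78499}{3} \approx -26166.0$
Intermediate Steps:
$a = -1$ ($a = \left(- \frac{1}{6}\right) 6 = -1$)
$g{\left(r \right)} = \frac{r}{3}$ ($g{\left(r \right)} = - \frac{\left(-1\right) r}{3} = \frac{r}{3}$)
$J{\left(K \right)} = -5 + K$
$t = \frac{78538}{3}$ ($t = \left(7 + 207\right) \left(\frac{1}{3} \left(-5\right) + 124\right) = 214 \left(- \frac{5}{3} + 124\right) = 214 \cdot \frac{367}{3} = \frac{78538}{3} \approx 26179.0$)
$J{\left(18 \right)} - t = \left(-5 + 18\right) - \frac{78538}{3} = 13 - \frac{78538}{3} = - \frac{78499}{3}$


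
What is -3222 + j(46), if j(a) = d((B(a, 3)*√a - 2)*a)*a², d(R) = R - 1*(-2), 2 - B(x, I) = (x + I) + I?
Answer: -193662 - 4866800*√46 ≈ -3.3202e+7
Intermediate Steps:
B(x, I) = 2 - x - 2*I (B(x, I) = 2 - ((x + I) + I) = 2 - ((I + x) + I) = 2 - (x + 2*I) = 2 + (-x - 2*I) = 2 - x - 2*I)
d(R) = 2 + R (d(R) = R + 2 = 2 + R)
j(a) = a²*(2 + a*(-2 + √a*(-4 - a))) (j(a) = (2 + ((2 - a - 2*3)*√a - 2)*a)*a² = (2 + ((2 - a - 6)*√a - 2)*a)*a² = (2 + ((-4 - a)*√a - 2)*a)*a² = (2 + (√a*(-4 - a) - 2)*a)*a² = (2 + (-2 + √a*(-4 - a))*a)*a² = (2 + a*(-2 + √a*(-4 - a)))*a² = a²*(2 + a*(-2 + √a*(-4 - a))))
-3222 + j(46) = -3222 + 46²*(2 - 2*46 - 46^(3/2)*(4 + 46)) = -3222 + 2116*(2 - 92 - 1*46*√46*50) = -3222 + 2116*(2 - 92 - 2300*√46) = -3222 + 2116*(-90 - 2300*√46) = -3222 + (-190440 - 4866800*√46) = -193662 - 4866800*√46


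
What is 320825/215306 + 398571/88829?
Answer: 8793330127/1471185898 ≈ 5.9770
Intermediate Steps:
320825/215306 + 398571/88829 = 8793330127/1471185898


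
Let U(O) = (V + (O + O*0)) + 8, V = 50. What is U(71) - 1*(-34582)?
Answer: 34711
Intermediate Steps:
U(O) = 58 + O (U(O) = (50 + (O + O*0)) + 8 = (50 + (O + 0)) + 8 = (50 + O) + 8 = 58 + O)
U(71) - 1*(-34582) = (58 + 71) - 1*(-34582) = 129 + 34582 = 34711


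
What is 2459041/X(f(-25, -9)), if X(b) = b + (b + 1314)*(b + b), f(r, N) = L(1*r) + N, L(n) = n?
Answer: -189157/6698 ≈ -28.241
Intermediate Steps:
f(r, N) = N + r (f(r, N) = 1*r + N = r + N = N + r)
X(b) = b + 2*b*(1314 + b) (X(b) = b + (1314 + b)*(2*b) = b + 2*b*(1314 + b))
2459041/X(f(-25, -9)) = 2459041/(((-9 - 25)*(2629 + 2*(-9 - 25)))) = 2459041/((-34*(2629 + 2*(-34)))) = 2459041/((-34*(2629 - 68))) = 2459041/((-34*2561)) = 2459041/(-87074) = 2459041*(-1/87074) = -189157/6698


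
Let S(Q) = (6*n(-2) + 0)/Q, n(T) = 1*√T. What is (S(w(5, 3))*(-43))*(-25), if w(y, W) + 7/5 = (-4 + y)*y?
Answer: 5375*I*√2/3 ≈ 2533.8*I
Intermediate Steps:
n(T) = √T
w(y, W) = -7/5 + y*(-4 + y) (w(y, W) = -7/5 + (-4 + y)*y = -7/5 + y*(-4 + y))
S(Q) = 6*I*√2/Q (S(Q) = (6*√(-2) + 0)/Q = (6*(I*√2) + 0)/Q = (6*I*√2 + 0)/Q = (6*I*√2)/Q = 6*I*√2/Q)
(S(w(5, 3))*(-43))*(-25) = ((6*I*√2/(-7/5 + 5² - 4*5))*(-43))*(-25) = ((6*I*√2/(-7/5 + 25 - 20))*(-43))*(-25) = ((6*I*√2/(18/5))*(-43))*(-25) = ((6*I*√2*(5/18))*(-43))*(-25) = ((5*I*√2/3)*(-43))*(-25) = -215*I*√2/3*(-25) = 5375*I*√2/3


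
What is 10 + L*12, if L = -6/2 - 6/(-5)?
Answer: -58/5 ≈ -11.600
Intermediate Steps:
L = -9/5 (L = -6*1/2 - 6*(-1/5) = -3 + 6/5 = -9/5 ≈ -1.8000)
10 + L*12 = 10 - 9/5*12 = 10 - 108/5 = -58/5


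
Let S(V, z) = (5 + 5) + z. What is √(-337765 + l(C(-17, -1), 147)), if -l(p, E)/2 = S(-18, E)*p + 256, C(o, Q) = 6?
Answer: I*√340161 ≈ 583.23*I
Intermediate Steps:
S(V, z) = 10 + z
l(p, E) = -512 - 2*p*(10 + E) (l(p, E) = -2*((10 + E)*p + 256) = -2*(p*(10 + E) + 256) = -2*(256 + p*(10 + E)) = -512 - 2*p*(10 + E))
√(-337765 + l(C(-17, -1), 147)) = √(-337765 + (-512 - 2*6*(10 + 147))) = √(-337765 + (-512 - 2*6*157)) = √(-337765 + (-512 - 1884)) = √(-337765 - 2396) = √(-340161) = I*√340161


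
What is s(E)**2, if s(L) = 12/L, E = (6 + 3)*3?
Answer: 16/81 ≈ 0.19753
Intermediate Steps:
E = 27 (E = 9*3 = 27)
s(E)**2 = (12/27)**2 = (12*(1/27))**2 = (4/9)**2 = 16/81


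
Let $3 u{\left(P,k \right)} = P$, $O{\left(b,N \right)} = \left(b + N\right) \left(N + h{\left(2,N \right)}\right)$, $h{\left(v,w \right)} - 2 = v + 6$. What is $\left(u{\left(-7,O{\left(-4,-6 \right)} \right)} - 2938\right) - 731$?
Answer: $- \frac{11014}{3} \approx -3671.3$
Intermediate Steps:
$h{\left(v,w \right)} = 8 + v$ ($h{\left(v,w \right)} = 2 + \left(v + 6\right) = 2 + \left(6 + v\right) = 8 + v$)
$O{\left(b,N \right)} = \left(10 + N\right) \left(N + b\right)$ ($O{\left(b,N \right)} = \left(b + N\right) \left(N + \left(8 + 2\right)\right) = \left(N + b\right) \left(N + 10\right) = \left(N + b\right) \left(10 + N\right) = \left(10 + N\right) \left(N + b\right)$)
$u{\left(P,k \right)} = \frac{P}{3}$
$\left(u{\left(-7,O{\left(-4,-6 \right)} \right)} - 2938\right) - 731 = \left(\frac{1}{3} \left(-7\right) - 2938\right) - 731 = \left(- \frac{7}{3} - 2938\right) - 731 = - \frac{8821}{3} - 731 = - \frac{11014}{3}$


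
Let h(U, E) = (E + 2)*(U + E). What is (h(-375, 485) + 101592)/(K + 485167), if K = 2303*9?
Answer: 77581/252947 ≈ 0.30671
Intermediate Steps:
h(U, E) = (2 + E)*(E + U)
K = 20727
(h(-375, 485) + 101592)/(K + 485167) = ((485² + 2*485 + 2*(-375) + 485*(-375)) + 101592)/(20727 + 485167) = ((235225 + 970 - 750 - 181875) + 101592)/505894 = (53570 + 101592)*(1/505894) = 155162*(1/505894) = 77581/252947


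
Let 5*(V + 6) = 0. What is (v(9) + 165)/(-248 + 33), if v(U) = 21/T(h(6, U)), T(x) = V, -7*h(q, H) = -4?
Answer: -323/430 ≈ -0.75116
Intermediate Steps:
V = -6 (V = -6 + (1/5)*0 = -6 + 0 = -6)
h(q, H) = 4/7 (h(q, H) = -1/7*(-4) = 4/7)
T(x) = -6
v(U) = -7/2 (v(U) = 21/(-6) = 21*(-1/6) = -7/2)
(v(9) + 165)/(-248 + 33) = (-7/2 + 165)/(-248 + 33) = (323/2)/(-215) = (323/2)*(-1/215) = -323/430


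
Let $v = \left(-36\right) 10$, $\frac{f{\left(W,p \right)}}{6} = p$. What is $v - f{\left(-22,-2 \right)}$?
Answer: $-348$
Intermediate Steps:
$f{\left(W,p \right)} = 6 p$
$v = -360$
$v - f{\left(-22,-2 \right)} = -360 - 6 \left(-2\right) = -360 - -12 = -360 + 12 = -348$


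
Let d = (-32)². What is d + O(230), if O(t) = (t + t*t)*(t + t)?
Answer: 24440824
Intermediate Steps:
O(t) = 2*t*(t + t²) (O(t) = (t + t²)*(2*t) = 2*t*(t + t²))
d = 1024
d + O(230) = 1024 + 2*230²*(1 + 230) = 1024 + 2*52900*231 = 1024 + 24439800 = 24440824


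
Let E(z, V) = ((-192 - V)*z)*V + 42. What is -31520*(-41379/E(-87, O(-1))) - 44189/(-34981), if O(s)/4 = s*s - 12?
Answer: -7599916431267/3302801077 ≈ -2301.1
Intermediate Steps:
O(s) = -48 + 4*s**2 (O(s) = 4*(s*s - 12) = 4*(s**2 - 12) = 4*(-12 + s**2) = -48 + 4*s**2)
E(z, V) = 42 + V*z*(-192 - V) (E(z, V) = (z*(-192 - V))*V + 42 = V*z*(-192 - V) + 42 = 42 + V*z*(-192 - V))
-31520*(-41379/E(-87, O(-1))) - 44189/(-34981) = -31520*(-41379/(42 - 1*(-87)*(-48 + 4*(-1)**2)**2 - 192*(-48 + 4*(-1)**2)*(-87))) - 44189/(-34981) = -31520*(-41379/(42 - 1*(-87)*(-48 + 4*1)**2 - 192*(-48 + 4*1)*(-87))) - 44189*(-1/34981) = -31520*(-41379/(42 - 1*(-87)*(-48 + 4)**2 - 192*(-48 + 4)*(-87))) + 44189/34981 = -31520*(-41379/(42 - 1*(-87)*(-44)**2 - 192*(-44)*(-87))) + 44189/34981 = -31520*(-41379/(42 - 1*(-87)*1936 - 734976)) + 44189/34981 = -31520*(-41379/(42 + 168432 - 734976)) + 44189/34981 = -31520/((-566502*(-1/41379))) + 44189/34981 = -31520/188834/13793 + 44189/34981 = -31520*13793/188834 + 44189/34981 = -217377680/94417 + 44189/34981 = -7599916431267/3302801077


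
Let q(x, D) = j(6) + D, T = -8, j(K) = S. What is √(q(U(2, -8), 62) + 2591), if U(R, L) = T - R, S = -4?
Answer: √2649 ≈ 51.468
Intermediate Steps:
j(K) = -4
U(R, L) = -8 - R
q(x, D) = -4 + D
√(q(U(2, -8), 62) + 2591) = √((-4 + 62) + 2591) = √(58 + 2591) = √2649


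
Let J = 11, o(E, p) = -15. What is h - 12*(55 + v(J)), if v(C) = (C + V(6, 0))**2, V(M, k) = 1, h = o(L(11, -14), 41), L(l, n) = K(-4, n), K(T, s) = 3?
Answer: -2403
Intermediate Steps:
L(l, n) = 3
h = -15
v(C) = (1 + C)**2 (v(C) = (C + 1)**2 = (1 + C)**2)
h - 12*(55 + v(J)) = -15 - 12*(55 + (1 + 11)**2) = -15 - 12*(55 + 12**2) = -15 - 12*(55 + 144) = -15 - 12*199 = -15 - 1*2388 = -15 - 2388 = -2403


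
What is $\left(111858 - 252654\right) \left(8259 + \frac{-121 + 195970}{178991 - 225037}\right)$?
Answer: $- \frac{26758143579870}{23023} \approx -1.1622 \cdot 10^{9}$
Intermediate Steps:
$\left(111858 - 252654\right) \left(8259 + \frac{-121 + 195970}{178991 - 225037}\right) = - 140796 \left(8259 + \frac{195849}{-46046}\right) = - 140796 \left(8259 + 195849 \left(- \frac{1}{46046}\right)\right) = - 140796 \left(8259 - \frac{195849}{46046}\right) = \left(-140796\right) \frac{380098065}{46046} = - \frac{26758143579870}{23023}$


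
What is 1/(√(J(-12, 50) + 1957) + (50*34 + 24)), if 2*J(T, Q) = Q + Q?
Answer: 1724/2970169 - 3*√223/2970169 ≈ 0.00056536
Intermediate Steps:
J(T, Q) = Q (J(T, Q) = (Q + Q)/2 = (2*Q)/2 = Q)
1/(√(J(-12, 50) + 1957) + (50*34 + 24)) = 1/(√(50 + 1957) + (50*34 + 24)) = 1/(√2007 + (1700 + 24)) = 1/(3*√223 + 1724) = 1/(1724 + 3*√223)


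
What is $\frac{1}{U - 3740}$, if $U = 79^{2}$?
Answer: $\frac{1}{2501} \approx 0.00039984$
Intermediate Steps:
$U = 6241$
$\frac{1}{U - 3740} = \frac{1}{6241 - 3740} = \frac{1}{2501}$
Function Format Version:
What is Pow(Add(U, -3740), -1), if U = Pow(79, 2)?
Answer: Rational(1, 2501) ≈ 0.00039984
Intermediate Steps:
U = 6241
Pow(Add(U, -3740), -1) = Pow(Add(6241, -3740), -1) = Pow(2501, -1) = Rational(1, 2501)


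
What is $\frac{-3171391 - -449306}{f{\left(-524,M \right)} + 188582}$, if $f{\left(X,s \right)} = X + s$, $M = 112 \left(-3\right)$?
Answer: $- \frac{2722085}{187722} \approx -14.501$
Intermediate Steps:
$M = -336$
$\frac{-3171391 - -449306}{f{\left(-524,M \right)} + 188582} = \frac{-3171391 - -449306}{\left(-524 - 336\right) + 188582} = \frac{-3171391 + 449306}{-860 + 188582} = - \frac{2722085}{187722}$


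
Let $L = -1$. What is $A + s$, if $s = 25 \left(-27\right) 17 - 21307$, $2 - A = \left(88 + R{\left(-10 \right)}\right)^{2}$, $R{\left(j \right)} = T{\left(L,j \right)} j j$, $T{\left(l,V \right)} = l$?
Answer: $-32924$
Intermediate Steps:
$R{\left(j \right)} = - j^{2}$ ($R{\left(j \right)} = - j j = - j^{2}$)
$A = -142$ ($A = 2 - \left(88 - \left(-10\right)^{2}\right)^{2} = 2 - \left(88 - 100\right)^{2} = 2 - \left(-12\right)^{2} = 2 - 144 = -142$)
$s = -32782$ ($s = \left(-675\right) 17 - 21307 = -11475 - 21307 = -32782$)
$A + s = -142 - 32782 = -32924$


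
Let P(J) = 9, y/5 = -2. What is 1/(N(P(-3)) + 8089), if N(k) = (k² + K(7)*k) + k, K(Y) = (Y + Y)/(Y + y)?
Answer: 1/8137 ≈ 0.00012290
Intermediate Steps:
y = -10 (y = 5*(-2) = -10)
K(Y) = 2*Y/(-10 + Y) (K(Y) = (Y + Y)/(Y - 10) = (2*Y)/(-10 + Y) = 2*Y/(-10 + Y))
N(k) = k² - 11*k/3 (N(k) = (k² + (2*7/(-10 + 7))*k) + k = (k² + (2*7/(-3))*k) + k = (k² + (2*7*(-⅓))*k) + k = (k² - 14*k/3) + k = k² - 11*k/3)
1/(N(P(-3)) + 8089) = 1/((⅓)*9*(-11 + 3*9) + 8089) = 1/((⅓)*9*(-11 + 27) + 8089) = 1/((⅓)*9*16 + 8089) = 1/(48 + 8089) = 1/8137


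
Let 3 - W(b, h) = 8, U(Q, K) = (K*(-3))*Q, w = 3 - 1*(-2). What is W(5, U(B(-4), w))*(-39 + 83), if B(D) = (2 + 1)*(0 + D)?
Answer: -220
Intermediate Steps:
B(D) = 3*D
w = 5 (w = 3 + 2 = 5)
U(Q, K) = -3*K*Q (U(Q, K) = (-3*K)*Q = -3*K*Q)
W(b, h) = -5 (W(b, h) = 3 - 1*8 = 3 - 8 = -5)
W(5, U(B(-4), w))*(-39 + 83) = -5*(-39 + 83) = -5*44 = -220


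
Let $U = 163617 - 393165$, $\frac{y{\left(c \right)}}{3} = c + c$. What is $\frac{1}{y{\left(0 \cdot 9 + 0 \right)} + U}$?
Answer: $- \frac{1}{229548} \approx -4.3564 \cdot 10^{-6}$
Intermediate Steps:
$y{\left(c \right)} = 6 c$ ($y{\left(c \right)} = 3 \left(c + c\right) = 3 \cdot 2 c = 6 c$)
$U = -229548$ ($U = 163617 - 393165 = -229548$)
$\frac{1}{y{\left(0 \cdot 9 + 0 \right)} + U} = \frac{1}{6 \left(0 \cdot 9 + 0\right) - 229548} = \frac{1}{6 \left(0 + 0\right) - 229548} = \frac{1}{6 \cdot 0 - 229548} = \frac{1}{0 - 229548} = \frac{1}{-229548} = - \frac{1}{229548}$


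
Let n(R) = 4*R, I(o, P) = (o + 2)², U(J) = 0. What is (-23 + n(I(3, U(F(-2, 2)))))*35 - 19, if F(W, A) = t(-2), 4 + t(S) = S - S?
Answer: 2676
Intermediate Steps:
t(S) = -4 (t(S) = -4 + (S - S) = -4 + 0 = -4)
F(W, A) = -4
I(o, P) = (2 + o)²
(-23 + n(I(3, U(F(-2, 2)))))*35 - 19 = (-23 + 4*(2 + 3)²)*35 - 19 = (-23 + 4*5²)*35 - 19 = (-23 + 4*25)*35 - 19 = (-23 + 100)*35 - 19 = 77*35 - 19 = 2695 - 19 = 2676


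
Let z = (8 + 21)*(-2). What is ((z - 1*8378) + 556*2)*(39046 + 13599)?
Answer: -385571980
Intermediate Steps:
z = -58 (z = 29*(-2) = -58)
((z - 1*8378) + 556*2)*(39046 + 13599) = ((-58 - 1*8378) + 556*2)*(39046 + 13599) = ((-58 - 8378) + 1112)*52645 = (-8436 + 1112)*52645 = -7324*52645 = -385571980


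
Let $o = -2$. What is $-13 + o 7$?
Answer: $-27$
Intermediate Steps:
$-13 + o 7 = -13 - 14 = -27$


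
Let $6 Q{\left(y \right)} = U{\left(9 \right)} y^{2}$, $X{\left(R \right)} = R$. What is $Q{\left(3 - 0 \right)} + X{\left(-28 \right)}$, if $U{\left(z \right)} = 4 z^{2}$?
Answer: $458$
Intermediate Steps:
$Q{\left(y \right)} = 54 y^{2}$ ($Q{\left(y \right)} = \frac{4 \cdot 9^{2} y^{2}}{6} = \frac{4 \cdot 81 y^{2}}{6} = \frac{324 y^{2}}{6} = 54 y^{2}$)
$Q{\left(3 - 0 \right)} + X{\left(-28 \right)} = 54 \left(3 - 0\right)^{2} - 28 = 54 \left(3 + 0\right)^{2} - 28 = 54 \cdot 3^{2} - 28 = 54 \cdot 9 - 28 = 486 - 28 = 458$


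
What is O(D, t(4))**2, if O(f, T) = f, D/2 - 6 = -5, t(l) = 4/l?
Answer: 4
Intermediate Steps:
D = 2 (D = 12 + 2*(-5) = 12 - 10 = 2)
O(D, t(4))**2 = 2**2 = 4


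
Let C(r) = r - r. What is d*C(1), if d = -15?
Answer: 0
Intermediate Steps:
C(r) = 0
d*C(1) = -15*0 = 0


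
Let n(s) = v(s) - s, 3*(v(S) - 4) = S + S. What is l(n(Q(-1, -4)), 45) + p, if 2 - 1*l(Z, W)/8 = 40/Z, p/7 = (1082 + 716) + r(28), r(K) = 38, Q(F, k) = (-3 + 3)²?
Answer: 12788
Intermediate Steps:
v(S) = 4 + 2*S/3 (v(S) = 4 + (S + S)/3 = 4 + (2*S)/3 = 4 + 2*S/3)
Q(F, k) = 0 (Q(F, k) = 0² = 0)
p = 12852 (p = 7*((1082 + 716) + 38) = 7*(1798 + 38) = 7*1836 = 12852)
n(s) = 4 - s/3 (n(s) = (4 + 2*s/3) - s = 4 - s/3)
l(Z, W) = 16 - 320/Z
l(n(Q(-1, -4)), 45) + p = (16 - 320/(4 - ⅓*0)) + 12852 = (16 - 320/(4 + 0)) + 12852 = (16 - 320/4) + 12852 = (16 - 320*¼) + 12852 = (16 - 80) + 12852 = -64 + 12852 = 12788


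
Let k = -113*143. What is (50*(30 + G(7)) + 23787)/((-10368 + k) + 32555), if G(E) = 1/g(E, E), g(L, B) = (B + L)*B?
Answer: 309772/73843 ≈ 4.1950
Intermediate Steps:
g(L, B) = B*(B + L)
G(E) = 1/(2*E²) (G(E) = 1/(E*(E + E)) = 1/(E*(2*E)) = 1/(2*E²))
k = -16159
(50*(30 + G(7)) + 23787)/((-10368 + k) + 32555) = (50*(30 + (½)/7²) + 23787)/((-10368 - 16159) + 32555) = (50*(30 + (½)*(1/49)) + 23787)/(-26527 + 32555) = (50*(30 + 1/98) + 23787)/6028 = (50*(2941/98) + 23787)*(1/6028) = (73525/49 + 23787)*(1/6028) = (1239088/49)*(1/6028) = 309772/73843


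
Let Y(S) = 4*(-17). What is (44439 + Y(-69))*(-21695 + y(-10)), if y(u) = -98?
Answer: -966977203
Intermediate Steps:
Y(S) = -68
(44439 + Y(-69))*(-21695 + y(-10)) = (44439 - 68)*(-21695 - 98) = 44371*(-21793) = -966977203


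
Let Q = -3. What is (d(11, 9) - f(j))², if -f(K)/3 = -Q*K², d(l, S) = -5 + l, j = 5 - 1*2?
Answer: 7569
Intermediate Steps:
j = 3 (j = 5 - 2 = 3)
f(K) = -9*K² (f(K) = -(-3)*(-3*K²) = -9*K²)
(d(11, 9) - f(j))² = ((-5 + 11) - (-9)*3²)² = (6 - (-9)*9)² = (6 - 1*(-81))² = (6 + 81)² = 87² = 7569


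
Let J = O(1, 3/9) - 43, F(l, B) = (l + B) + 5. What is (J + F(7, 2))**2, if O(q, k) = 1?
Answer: 784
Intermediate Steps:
F(l, B) = 5 + B + l (F(l, B) = (B + l) + 5 = 5 + B + l)
J = -42 (J = 1 - 43 = -42)
(J + F(7, 2))**2 = (-42 + (5 + 2 + 7))**2 = (-42 + 14)**2 = (-28)**2 = 784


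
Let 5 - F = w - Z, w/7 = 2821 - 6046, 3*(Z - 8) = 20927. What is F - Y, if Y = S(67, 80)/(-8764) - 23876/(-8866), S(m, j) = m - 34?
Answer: 3445403932063/116552436 ≈ 29561.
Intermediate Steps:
Z = 20951/3 (Z = 8 + (1/3)*20927 = 8 + 20927/3 = 20951/3 ≈ 6983.7)
w = -22575 (w = 7*(2821 - 6046) = 7*(-3225) = -22575)
S(m, j) = -34 + m
F = 88691/3 (F = 5 - (-22575 - 1*20951/3) = 5 - (-22575 - 20951/3) = 5 - 1*(-88676/3) = 5 + 88676/3 = 88691/3 ≈ 29564.)
Y = 104478343/38850812 (Y = (-34 + 67)/(-8764) - 23876/(-8866) = 33*(-1/8764) - 23876*(-1/8866) = -33/8764 + 11938/4433 = 104478343/38850812 ≈ 2.6892)
F - Y = 88691/3 - 1*104478343/38850812 = 88691/3 - 104478343/38850812 = 3445403932063/116552436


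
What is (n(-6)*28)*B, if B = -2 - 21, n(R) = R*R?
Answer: -23184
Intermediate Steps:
n(R) = R²
B = -23
(n(-6)*28)*B = ((-6)²*28)*(-23) = (36*28)*(-23) = 1008*(-23) = -23184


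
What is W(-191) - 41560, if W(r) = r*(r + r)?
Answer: 31402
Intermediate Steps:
W(r) = 2*r² (W(r) = r*(2*r) = 2*r²)
W(-191) - 41560 = 2*(-191)² - 41560 = 2*36481 - 41560 = 72962 - 41560 = 31402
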